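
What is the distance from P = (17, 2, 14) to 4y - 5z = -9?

distance = |a·x₀ + b·y₀ + c·z₀ - d| / √(a² + b² + c²)
  = |0·17 + 4·2 + (-5)·14 - (-9)| / √(0² + 4² + (-5)²)
  = |0 + 8 - 70 + 9| / √(0 + 16 + 25)
  = |-53| / √41
  = 53 / 6.403
  ≈ 8.277

8.277


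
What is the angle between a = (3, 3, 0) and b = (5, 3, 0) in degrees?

a·b = 3·5 + 3·3 + 0·0 = 15 + 9 + 0 = 24
|a| = √(3² + 3² + 0²) = √18 ≈ 4.243
|b| = √(5² + 3² + 0²) = √34 ≈ 5.831
cos θ = (a·b)/(|a||b|) = 24/(4.243·5.831) ≈ 0.9701
θ = arccos(0.9701) ≈ 14.04°

14.04°


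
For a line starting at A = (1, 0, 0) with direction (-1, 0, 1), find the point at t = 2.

P(t) = A + t·d
  = (1 + (-1)·2, 0 + 0·2, 0 + 1·2)
  = (1 - 2, 0 + 0, 0 + 2)
  = (-1, 0, 2)

(-1, 0, 2)


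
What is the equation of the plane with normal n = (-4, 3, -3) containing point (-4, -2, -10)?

The plane through P with normal n = (a, b, c) satisfies n·(r - P) = 0,
i.e. ax + by + cz = a·x₀ + b·y₀ + c·z₀.
d = (-4)·(-4) + 3·(-2) + (-3)·(-10)
  = 16 - 6 + 30
  = 40
Equation: -4x + 3y - 3z = 40

-4x + 3y - 3z = 40


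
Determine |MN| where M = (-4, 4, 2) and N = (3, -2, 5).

d = √[(x₂-x₁)² + (y₂-y₁)² + (z₂-z₁)²]
  = √[7² + (-6)² + 3²]
  = √[49 + 36 + 9]
  = √94
  ≈ 9.695

9.695


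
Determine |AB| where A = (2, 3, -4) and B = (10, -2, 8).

d = √[(x₂-x₁)² + (y₂-y₁)² + (z₂-z₁)²]
  = √[8² + (-5)² + 12²]
  = √[64 + 25 + 144]
  = √233
  ≈ 15.26

15.26


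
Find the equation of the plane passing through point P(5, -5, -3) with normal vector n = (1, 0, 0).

The plane through P with normal n = (a, b, c) satisfies n·(r - P) = 0,
i.e. ax + by + cz = a·x₀ + b·y₀ + c·z₀.
d = 1·5 + 0·(-5) + 0·(-3)
  = 5 + 0 + 0
  = 5
Equation: x = 5

x = 5


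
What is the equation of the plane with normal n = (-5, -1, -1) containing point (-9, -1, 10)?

The plane through P with normal n = (a, b, c) satisfies n·(r - P) = 0,
i.e. ax + by + cz = a·x₀ + b·y₀ + c·z₀.
d = (-5)·(-9) + (-1)·(-1) + (-1)·10
  = 45 + 1 - 10
  = 36
Equation: -5x - y - z = 36

-5x - y - z = 36


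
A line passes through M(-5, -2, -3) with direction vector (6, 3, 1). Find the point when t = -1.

P(t) = M + t·d
  = (-5 + 6·(-1), -2 + 3·(-1), -3 + 1·(-1))
  = (-5 - 6, -2 - 3, -3 - 1)
  = (-11, -5, -4)

(-11, -5, -4)


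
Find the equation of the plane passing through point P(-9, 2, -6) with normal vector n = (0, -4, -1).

The plane through P with normal n = (a, b, c) satisfies n·(r - P) = 0,
i.e. ax + by + cz = a·x₀ + b·y₀ + c·z₀.
d = 0·(-9) + (-4)·2 + (-1)·(-6)
  = 0 - 8 + 6
  = -2
Equation: -4y - z = -2

-4y - z = -2


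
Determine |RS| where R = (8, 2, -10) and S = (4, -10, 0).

d = √[(x₂-x₁)² + (y₂-y₁)² + (z₂-z₁)²]
  = √[(-4)² + (-12)² + 10²]
  = √[16 + 144 + 100]
  = √260
  ≈ 16.12

16.12


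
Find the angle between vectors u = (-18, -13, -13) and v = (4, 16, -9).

u·v = (-18)·4 + (-13)·16 + (-13)·(-9) = -72 - 208 + 117 = -163
|u| = √((-18)² + (-13)² + (-13)²) = √662 ≈ 25.73
|v| = √(4² + 16² + (-9)²) = √353 ≈ 18.79
cos θ = (u·v)/(|u||v|) = -163/(25.73·18.79) ≈ -0.3372
θ = arccos(-0.3372) ≈ 109.7°

109.7°


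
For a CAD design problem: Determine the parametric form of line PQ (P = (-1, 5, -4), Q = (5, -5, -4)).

Direction vector d = Q - P = (5 + 1, -5 - 5, -4 + 4) = (6, -10, 0)
Parametric form r = P + t·d:
x = -1 + 6t, y = 5 - 10t, z = -4

x = -1 + 6t, y = 5 - 10t, z = -4


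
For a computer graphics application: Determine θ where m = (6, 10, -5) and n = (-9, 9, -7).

m·n = 6·(-9) + 10·9 + (-5)·(-7) = -54 + 90 + 35 = 71
|m| = √(6² + 10² + (-5)²) = √161 ≈ 12.69
|n| = √((-9)² + 9² + (-7)²) = √211 ≈ 14.53
cos θ = (m·n)/(|m||n|) = 71/(12.69·14.53) ≈ 0.3852
θ = arccos(0.3852) ≈ 67.34°

67.34°


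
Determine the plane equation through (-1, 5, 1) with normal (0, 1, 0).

The plane through P with normal n = (a, b, c) satisfies n·(r - P) = 0,
i.e. ax + by + cz = a·x₀ + b·y₀ + c·z₀.
d = 0·(-1) + 1·5 + 0·1
  = 0 + 5 + 0
  = 5
Equation: y = 5

y = 5


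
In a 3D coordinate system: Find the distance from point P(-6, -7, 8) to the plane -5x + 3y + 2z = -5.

distance = |a·x₀ + b·y₀ + c·z₀ - d| / √(a² + b² + c²)
  = |(-5)·(-6) + 3·(-7) + 2·8 - (-5)| / √((-5)² + 3² + 2²)
  = |30 - 21 + 16 + 5| / √(25 + 9 + 4)
  = |30| / √38
  = 30 / 6.164
  ≈ 4.867

4.867


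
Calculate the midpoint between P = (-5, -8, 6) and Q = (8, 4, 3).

M = ((x₁+x₂)/2, (y₁+y₂)/2, (z₁+z₂)/2)
  = ((-5 + 8)/2, (-8 + 4)/2, (6 + 3)/2)
  = (3/2, -4/2, 9/2)
  = (1.5, -2, 4.5)

(1.5, -2, 4.5)


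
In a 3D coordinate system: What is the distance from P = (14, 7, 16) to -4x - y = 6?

distance = |a·x₀ + b·y₀ + c·z₀ - d| / √(a² + b² + c²)
  = |(-4)·14 + (-1)·7 + 0·16 - 6| / √((-4)² + (-1)² + 0²)
  = |-56 - 7 + 0 - 6| / √(16 + 1 + 0)
  = |-69| / √17
  = 69 / 4.123
  ≈ 16.73

16.73


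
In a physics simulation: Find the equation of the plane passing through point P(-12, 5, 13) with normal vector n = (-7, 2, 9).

The plane through P with normal n = (a, b, c) satisfies n·(r - P) = 0,
i.e. ax + by + cz = a·x₀ + b·y₀ + c·z₀.
d = (-7)·(-12) + 2·5 + 9·13
  = 84 + 10 + 117
  = 211
Equation: -7x + 2y + 9z = 211

-7x + 2y + 9z = 211


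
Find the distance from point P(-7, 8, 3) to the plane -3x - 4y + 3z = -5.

distance = |a·x₀ + b·y₀ + c·z₀ - d| / √(a² + b² + c²)
  = |(-3)·(-7) + (-4)·8 + 3·3 - (-5)| / √((-3)² + (-4)² + 3²)
  = |21 - 32 + 9 + 5| / √(9 + 16 + 9)
  = |3| / √34
  = 3 / 5.831
  ≈ 0.5145

0.5145


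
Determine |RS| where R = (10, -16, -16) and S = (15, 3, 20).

d = √[(x₂-x₁)² + (y₂-y₁)² + (z₂-z₁)²]
  = √[5² + 19² + 36²]
  = √[25 + 361 + 1296]
  = √1682
  ≈ 41.01

41.01


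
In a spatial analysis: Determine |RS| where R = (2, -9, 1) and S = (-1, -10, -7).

d = √[(x₂-x₁)² + (y₂-y₁)² + (z₂-z₁)²]
  = √[(-3)² + (-1)² + (-8)²]
  = √[9 + 1 + 64]
  = √74
  ≈ 8.602

8.602


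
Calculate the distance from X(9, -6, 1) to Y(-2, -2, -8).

d = √[(x₂-x₁)² + (y₂-y₁)² + (z₂-z₁)²]
  = √[(-11)² + 4² + (-9)²]
  = √[121 + 16 + 81]
  = √218
  ≈ 14.76

14.76


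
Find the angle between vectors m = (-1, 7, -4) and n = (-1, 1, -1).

m·n = (-1)·(-1) + 7·1 + (-4)·(-1) = 1 + 7 + 4 = 12
|m| = √((-1)² + 7² + (-4)²) = √66 ≈ 8.124
|n| = √((-1)² + 1² + (-1)²) = √3 ≈ 1.732
cos θ = (m·n)/(|m||n|) = 12/(8.124·1.732) ≈ 0.8528
θ = arccos(0.8528) ≈ 31.48°

31.48°


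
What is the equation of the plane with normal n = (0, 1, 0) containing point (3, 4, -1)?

The plane through P with normal n = (a, b, c) satisfies n·(r - P) = 0,
i.e. ax + by + cz = a·x₀ + b·y₀ + c·z₀.
d = 0·3 + 1·4 + 0·(-1)
  = 0 + 4 + 0
  = 4
Equation: y = 4

y = 4


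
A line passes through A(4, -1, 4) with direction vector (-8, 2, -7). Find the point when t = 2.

P(t) = A + t·d
  = (4 + (-8)·2, -1 + 2·2, 4 + (-7)·2)
  = (4 - 16, -1 + 4, 4 - 14)
  = (-12, 3, -10)

(-12, 3, -10)


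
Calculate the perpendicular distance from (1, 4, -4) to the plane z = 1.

distance = |a·x₀ + b·y₀ + c·z₀ - d| / √(a² + b² + c²)
  = |0·1 + 0·4 + 1·(-4) - 1| / √(0² + 0² + 1²)
  = |0 + 0 - 4 - 1| / √(0 + 0 + 1)
  = |-5| / √1
  = 5 / 1
  ≈ 5

5


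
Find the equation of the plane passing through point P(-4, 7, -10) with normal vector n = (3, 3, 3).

The plane through P with normal n = (a, b, c) satisfies n·(r - P) = 0,
i.e. ax + by + cz = a·x₀ + b·y₀ + c·z₀.
d = 3·(-4) + 3·7 + 3·(-10)
  = -12 + 21 - 30
  = -21
Equation: 3x + 3y + 3z = -21

3x + 3y + 3z = -21


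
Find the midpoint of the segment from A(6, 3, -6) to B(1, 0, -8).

M = ((x₁+x₂)/2, (y₁+y₂)/2, (z₁+z₂)/2)
  = ((6 + 1)/2, (3 + 0)/2, (-6 - 8)/2)
  = (7/2, 3/2, -14/2)
  = (3.5, 1.5, -7)

(3.5, 1.5, -7)


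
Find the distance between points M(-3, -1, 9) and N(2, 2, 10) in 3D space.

d = √[(x₂-x₁)² + (y₂-y₁)² + (z₂-z₁)²]
  = √[5² + 3² + 1²]
  = √[25 + 9 + 1]
  = √35
  ≈ 5.916

5.916


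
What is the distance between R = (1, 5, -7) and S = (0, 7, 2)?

d = √[(x₂-x₁)² + (y₂-y₁)² + (z₂-z₁)²]
  = √[(-1)² + 2² + 9²]
  = √[1 + 4 + 81]
  = √86
  ≈ 9.274

9.274


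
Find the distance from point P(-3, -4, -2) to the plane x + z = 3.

distance = |a·x₀ + b·y₀ + c·z₀ - d| / √(a² + b² + c²)
  = |1·(-3) + 0·(-4) + 1·(-2) - 3| / √(1² + 0² + 1²)
  = |-3 + 0 - 2 - 3| / √(1 + 0 + 1)
  = |-8| / √2
  = 8 / 1.414
  ≈ 5.657

5.657


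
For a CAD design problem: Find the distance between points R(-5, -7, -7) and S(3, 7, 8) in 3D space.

d = √[(x₂-x₁)² + (y₂-y₁)² + (z₂-z₁)²]
  = √[8² + 14² + 15²]
  = √[64 + 196 + 225]
  = √485
  ≈ 22.02

22.02


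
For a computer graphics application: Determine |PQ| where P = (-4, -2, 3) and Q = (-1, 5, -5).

d = √[(x₂-x₁)² + (y₂-y₁)² + (z₂-z₁)²]
  = √[3² + 7² + (-8)²]
  = √[9 + 49 + 64]
  = √122
  ≈ 11.05

11.05


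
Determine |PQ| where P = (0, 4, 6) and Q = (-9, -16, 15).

d = √[(x₂-x₁)² + (y₂-y₁)² + (z₂-z₁)²]
  = √[(-9)² + (-20)² + 9²]
  = √[81 + 400 + 81]
  = √562
  ≈ 23.71

23.71


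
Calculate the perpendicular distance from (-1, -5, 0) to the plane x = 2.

distance = |a·x₀ + b·y₀ + c·z₀ - d| / √(a² + b² + c²)
  = |1·(-1) + 0·(-5) + 0·0 - 2| / √(1² + 0² + 0²)
  = |-1 + 0 + 0 - 2| / √(1 + 0 + 0)
  = |-3| / √1
  = 3 / 1
  ≈ 3

3


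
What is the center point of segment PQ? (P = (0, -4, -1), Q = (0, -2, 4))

M = ((x₁+x₂)/2, (y₁+y₂)/2, (z₁+z₂)/2)
  = ((0 + 0)/2, (-4 - 2)/2, (-1 + 4)/2)
  = (0/2, -6/2, 3/2)
  = (0, -3, 1.5)

(0, -3, 1.5)


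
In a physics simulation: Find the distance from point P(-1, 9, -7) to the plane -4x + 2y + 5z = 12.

distance = |a·x₀ + b·y₀ + c·z₀ - d| / √(a² + b² + c²)
  = |(-4)·(-1) + 2·9 + 5·(-7) - 12| / √((-4)² + 2² + 5²)
  = |4 + 18 - 35 - 12| / √(16 + 4 + 25)
  = |-25| / √45
  = 25 / 6.708
  ≈ 3.727

3.727


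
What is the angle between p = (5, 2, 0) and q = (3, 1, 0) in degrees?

p·q = 5·3 + 2·1 + 0·0 = 15 + 2 + 0 = 17
|p| = √(5² + 2² + 0²) = √29 ≈ 5.385
|q| = √(3² + 1² + 0²) = √10 ≈ 3.162
cos θ = (p·q)/(|p||q|) = 17/(5.385·3.162) ≈ 0.9983
θ = arccos(0.9983) ≈ 3.366°

3.366°


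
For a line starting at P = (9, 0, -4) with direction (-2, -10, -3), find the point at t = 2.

P(t) = P + t·d
  = (9 + (-2)·2, 0 + (-10)·2, -4 + (-3)·2)
  = (9 - 4, 0 - 20, -4 - 6)
  = (5, -20, -10)

(5, -20, -10)


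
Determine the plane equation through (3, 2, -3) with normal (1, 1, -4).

The plane through P with normal n = (a, b, c) satisfies n·(r - P) = 0,
i.e. ax + by + cz = a·x₀ + b·y₀ + c·z₀.
d = 1·3 + 1·2 + (-4)·(-3)
  = 3 + 2 + 12
  = 17
Equation: x + y - 4z = 17

x + y - 4z = 17


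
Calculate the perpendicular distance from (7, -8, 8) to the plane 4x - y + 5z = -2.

distance = |a·x₀ + b·y₀ + c·z₀ - d| / √(a² + b² + c²)
  = |4·7 + (-1)·(-8) + 5·8 - (-2)| / √(4² + (-1)² + 5²)
  = |28 + 8 + 40 + 2| / √(16 + 1 + 25)
  = |78| / √42
  = 78 / 6.481
  ≈ 12.04

12.04


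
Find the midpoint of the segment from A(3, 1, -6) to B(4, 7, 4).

M = ((x₁+x₂)/2, (y₁+y₂)/2, (z₁+z₂)/2)
  = ((3 + 4)/2, (1 + 7)/2, (-6 + 4)/2)
  = (7/2, 8/2, -2/2)
  = (3.5, 4, -1)

(3.5, 4, -1)


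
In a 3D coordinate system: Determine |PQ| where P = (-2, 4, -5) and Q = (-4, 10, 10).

d = √[(x₂-x₁)² + (y₂-y₁)² + (z₂-z₁)²]
  = √[(-2)² + 6² + 15²]
  = √[4 + 36 + 225]
  = √265
  ≈ 16.28

16.28


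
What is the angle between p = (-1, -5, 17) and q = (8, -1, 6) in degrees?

p·q = (-1)·8 + (-5)·(-1) + 17·6 = -8 + 5 + 102 = 99
|p| = √((-1)² + (-5)² + 17²) = √315 ≈ 17.75
|q| = √(8² + (-1)² + 6²) = √101 ≈ 10.05
cos θ = (p·q)/(|p||q|) = 99/(17.75·10.05) ≈ 0.555
θ = arccos(0.555) ≈ 56.29°

56.29°


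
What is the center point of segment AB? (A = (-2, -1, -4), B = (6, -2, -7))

M = ((x₁+x₂)/2, (y₁+y₂)/2, (z₁+z₂)/2)
  = ((-2 + 6)/2, (-1 - 2)/2, (-4 - 7)/2)
  = (4/2, -3/2, -11/2)
  = (2, -1.5, -5.5)

(2, -1.5, -5.5)


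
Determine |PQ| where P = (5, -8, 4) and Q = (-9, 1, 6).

d = √[(x₂-x₁)² + (y₂-y₁)² + (z₂-z₁)²]
  = √[(-14)² + 9² + 2²]
  = √[196 + 81 + 4]
  = √281
  ≈ 16.76

16.76


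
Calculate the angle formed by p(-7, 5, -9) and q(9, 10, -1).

p·q = (-7)·9 + 5·10 + (-9)·(-1) = -63 + 50 + 9 = -4
|p| = √((-7)² + 5² + (-9)²) = √155 ≈ 12.45
|q| = √(9² + 10² + (-1)²) = √182 ≈ 13.49
cos θ = (p·q)/(|p||q|) = -4/(12.45·13.49) ≈ -0.02382
θ = arccos(-0.02382) ≈ 91.36°

91.36°


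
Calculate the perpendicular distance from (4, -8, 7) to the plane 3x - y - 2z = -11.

distance = |a·x₀ + b·y₀ + c·z₀ - d| / √(a² + b² + c²)
  = |3·4 + (-1)·(-8) + (-2)·7 - (-11)| / √(3² + (-1)² + (-2)²)
  = |12 + 8 - 14 + 11| / √(9 + 1 + 4)
  = |17| / √14
  = 17 / 3.742
  ≈ 4.543

4.543


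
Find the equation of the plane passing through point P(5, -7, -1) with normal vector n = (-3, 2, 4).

The plane through P with normal n = (a, b, c) satisfies n·(r - P) = 0,
i.e. ax + by + cz = a·x₀ + b·y₀ + c·z₀.
d = (-3)·5 + 2·(-7) + 4·(-1)
  = -15 - 14 - 4
  = -33
Equation: -3x + 2y + 4z = -33

-3x + 2y + 4z = -33


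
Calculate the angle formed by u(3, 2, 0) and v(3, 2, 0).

u·v = 3·3 + 2·2 + 0·0 = 9 + 4 + 0 = 13
|u| = √(3² + 2² + 0²) = √13 ≈ 3.606
|v| = √(3² + 2² + 0²) = √13 ≈ 3.606
cos θ = (u·v)/(|u||v|) = 13/(3.606·3.606) ≈ 1
θ = arccos(1) ≈ 0°

0°


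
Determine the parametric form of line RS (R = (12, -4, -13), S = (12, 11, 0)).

Direction vector d = S - R = (12 - 12, 11 + 4, 0 + 13) = (0, 15, 13)
Parametric form r = R + t·d:
x = 12, y = -4 + 15t, z = -13 + 13t

x = 12, y = -4 + 15t, z = -13 + 13t


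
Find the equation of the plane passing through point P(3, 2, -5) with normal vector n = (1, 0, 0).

The plane through P with normal n = (a, b, c) satisfies n·(r - P) = 0,
i.e. ax + by + cz = a·x₀ + b·y₀ + c·z₀.
d = 1·3 + 0·2 + 0·(-5)
  = 3 + 0 + 0
  = 3
Equation: x = 3

x = 3


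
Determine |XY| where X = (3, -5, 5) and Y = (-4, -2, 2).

d = √[(x₂-x₁)² + (y₂-y₁)² + (z₂-z₁)²]
  = √[(-7)² + 3² + (-3)²]
  = √[49 + 9 + 9]
  = √67
  ≈ 8.185

8.185


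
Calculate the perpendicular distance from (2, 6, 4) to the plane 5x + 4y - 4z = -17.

distance = |a·x₀ + b·y₀ + c·z₀ - d| / √(a² + b² + c²)
  = |5·2 + 4·6 + (-4)·4 - (-17)| / √(5² + 4² + (-4)²)
  = |10 + 24 - 16 + 17| / √(25 + 16 + 16)
  = |35| / √57
  = 35 / 7.55
  ≈ 4.636

4.636


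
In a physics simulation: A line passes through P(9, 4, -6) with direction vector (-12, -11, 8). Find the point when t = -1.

P(t) = P + t·d
  = (9 + (-12)·(-1), 4 + (-11)·(-1), -6 + 8·(-1))
  = (9 + 12, 4 + 11, -6 - 8)
  = (21, 15, -14)

(21, 15, -14)


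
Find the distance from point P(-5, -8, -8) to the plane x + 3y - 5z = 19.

distance = |a·x₀ + b·y₀ + c·z₀ - d| / √(a² + b² + c²)
  = |1·(-5) + 3·(-8) + (-5)·(-8) - 19| / √(1² + 3² + (-5)²)
  = |-5 - 24 + 40 - 19| / √(1 + 9 + 25)
  = |-8| / √35
  = 8 / 5.916
  ≈ 1.352

1.352


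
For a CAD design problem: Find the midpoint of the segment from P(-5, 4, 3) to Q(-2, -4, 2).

M = ((x₁+x₂)/2, (y₁+y₂)/2, (z₁+z₂)/2)
  = ((-5 - 2)/2, (4 - 4)/2, (3 + 2)/2)
  = (-7/2, 0/2, 5/2)
  = (-3.5, 0, 2.5)

(-3.5, 0, 2.5)


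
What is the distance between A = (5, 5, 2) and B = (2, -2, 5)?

d = √[(x₂-x₁)² + (y₂-y₁)² + (z₂-z₁)²]
  = √[(-3)² + (-7)² + 3²]
  = √[9 + 49 + 9]
  = √67
  ≈ 8.185

8.185


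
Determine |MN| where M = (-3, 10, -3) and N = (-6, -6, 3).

d = √[(x₂-x₁)² + (y₂-y₁)² + (z₂-z₁)²]
  = √[(-3)² + (-16)² + 6²]
  = √[9 + 256 + 36]
  = √301
  ≈ 17.35

17.35


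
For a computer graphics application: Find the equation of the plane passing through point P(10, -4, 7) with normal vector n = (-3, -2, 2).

The plane through P with normal n = (a, b, c) satisfies n·(r - P) = 0,
i.e. ax + by + cz = a·x₀ + b·y₀ + c·z₀.
d = (-3)·10 + (-2)·(-4) + 2·7
  = -30 + 8 + 14
  = -8
Equation: -3x - 2y + 2z = -8

-3x - 2y + 2z = -8


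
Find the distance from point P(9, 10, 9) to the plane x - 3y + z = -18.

distance = |a·x₀ + b·y₀ + c·z₀ - d| / √(a² + b² + c²)
  = |1·9 + (-3)·10 + 1·9 - (-18)| / √(1² + (-3)² + 1²)
  = |9 - 30 + 9 + 18| / √(1 + 9 + 1)
  = |6| / √11
  = 6 / 3.317
  ≈ 1.809

1.809


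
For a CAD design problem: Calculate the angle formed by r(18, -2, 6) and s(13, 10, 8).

r·s = 18·13 + (-2)·10 + 6·8 = 234 - 20 + 48 = 262
|r| = √(18² + (-2)² + 6²) = √364 ≈ 19.08
|s| = √(13² + 10² + 8²) = √333 ≈ 18.25
cos θ = (r·s)/(|r||s|) = 262/(19.08·18.25) ≈ 0.7525
θ = arccos(0.7525) ≈ 41.19°

41.19°


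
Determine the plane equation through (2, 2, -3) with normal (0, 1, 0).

The plane through P with normal n = (a, b, c) satisfies n·(r - P) = 0,
i.e. ax + by + cz = a·x₀ + b·y₀ + c·z₀.
d = 0·2 + 1·2 + 0·(-3)
  = 0 + 2 + 0
  = 2
Equation: y = 2

y = 2


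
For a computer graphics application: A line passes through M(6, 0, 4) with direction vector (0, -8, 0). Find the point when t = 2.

P(t) = M + t·d
  = (6 + 0·2, 0 + (-8)·2, 4 + 0·2)
  = (6 + 0, 0 - 16, 4 + 0)
  = (6, -16, 4)

(6, -16, 4)


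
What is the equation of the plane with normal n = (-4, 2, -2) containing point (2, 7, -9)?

The plane through P with normal n = (a, b, c) satisfies n·(r - P) = 0,
i.e. ax + by + cz = a·x₀ + b·y₀ + c·z₀.
d = (-4)·2 + 2·7 + (-2)·(-9)
  = -8 + 14 + 18
  = 24
Equation: -4x + 2y - 2z = 24

-4x + 2y - 2z = 24


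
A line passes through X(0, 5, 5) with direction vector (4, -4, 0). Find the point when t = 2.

P(t) = X + t·d
  = (0 + 4·2, 5 + (-4)·2, 5 + 0·2)
  = (0 + 8, 5 - 8, 5 + 0)
  = (8, -3, 5)

(8, -3, 5)


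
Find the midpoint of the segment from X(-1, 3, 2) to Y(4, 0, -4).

M = ((x₁+x₂)/2, (y₁+y₂)/2, (z₁+z₂)/2)
  = ((-1 + 4)/2, (3 + 0)/2, (2 - 4)/2)
  = (3/2, 3/2, -2/2)
  = (1.5, 1.5, -1)

(1.5, 1.5, -1)


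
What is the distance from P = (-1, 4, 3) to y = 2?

distance = |a·x₀ + b·y₀ + c·z₀ - d| / √(a² + b² + c²)
  = |0·(-1) + 1·4 + 0·3 - 2| / √(0² + 1² + 0²)
  = |0 + 4 + 0 - 2| / √(0 + 1 + 0)
  = |2| / √1
  = 2 / 1
  ≈ 2

2


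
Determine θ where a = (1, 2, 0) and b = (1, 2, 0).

a·b = 1·1 + 2·2 + 0·0 = 1 + 4 + 0 = 5
|a| = √(1² + 2² + 0²) = √5 ≈ 2.236
|b| = √(1² + 2² + 0²) = √5 ≈ 2.236
cos θ = (a·b)/(|a||b|) = 5/(2.236·2.236) ≈ 1
θ = arccos(1) ≈ 0°

0°


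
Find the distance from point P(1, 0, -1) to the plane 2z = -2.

distance = |a·x₀ + b·y₀ + c·z₀ - d| / √(a² + b² + c²)
  = |0·1 + 0·0 + 2·(-1) - (-2)| / √(0² + 0² + 2²)
  = |0 + 0 - 2 + 2| / √(0 + 0 + 4)
  = |0| / √4
  = 0 / 2
  ≈ 0

0


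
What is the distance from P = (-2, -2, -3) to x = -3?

distance = |a·x₀ + b·y₀ + c·z₀ - d| / √(a² + b² + c²)
  = |1·(-2) + 0·(-2) + 0·(-3) - (-3)| / √(1² + 0² + 0²)
  = |-2 + 0 + 0 + 3| / √(1 + 0 + 0)
  = |1| / √1
  = 1 / 1
  ≈ 1

1


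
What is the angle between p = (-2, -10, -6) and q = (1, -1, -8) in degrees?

p·q = (-2)·1 + (-10)·(-1) + (-6)·(-8) = -2 + 10 + 48 = 56
|p| = √((-2)² + (-10)² + (-6)²) = √140 ≈ 11.83
|q| = √(1² + (-1)² + (-8)²) = √66 ≈ 8.124
cos θ = (p·q)/(|p||q|) = 56/(11.83·8.124) ≈ 0.5826
θ = arccos(0.5826) ≈ 54.37°

54.37°


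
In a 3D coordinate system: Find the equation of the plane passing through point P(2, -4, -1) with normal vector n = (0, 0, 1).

The plane through P with normal n = (a, b, c) satisfies n·(r - P) = 0,
i.e. ax + by + cz = a·x₀ + b·y₀ + c·z₀.
d = 0·2 + 0·(-4) + 1·(-1)
  = 0 + 0 - 1
  = -1
Equation: z = -1

z = -1


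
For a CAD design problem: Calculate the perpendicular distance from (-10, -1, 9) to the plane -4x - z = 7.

distance = |a·x₀ + b·y₀ + c·z₀ - d| / √(a² + b² + c²)
  = |(-4)·(-10) + 0·(-1) + (-1)·9 - 7| / √((-4)² + 0² + (-1)²)
  = |40 + 0 - 9 - 7| / √(16 + 0 + 1)
  = |24| / √17
  = 24 / 4.123
  ≈ 5.821

5.821


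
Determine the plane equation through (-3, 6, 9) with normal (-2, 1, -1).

The plane through P with normal n = (a, b, c) satisfies n·(r - P) = 0,
i.e. ax + by + cz = a·x₀ + b·y₀ + c·z₀.
d = (-2)·(-3) + 1·6 + (-1)·9
  = 6 + 6 - 9
  = 3
Equation: -2x + y - z = 3

-2x + y - z = 3


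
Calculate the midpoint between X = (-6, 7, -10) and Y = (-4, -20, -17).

M = ((x₁+x₂)/2, (y₁+y₂)/2, (z₁+z₂)/2)
  = ((-6 - 4)/2, (7 - 20)/2, (-10 - 17)/2)
  = (-10/2, -13/2, -27/2)
  = (-5, -6.5, -13.5)

(-5, -6.5, -13.5)


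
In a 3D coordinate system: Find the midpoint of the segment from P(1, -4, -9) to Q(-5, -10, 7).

M = ((x₁+x₂)/2, (y₁+y₂)/2, (z₁+z₂)/2)
  = ((1 - 5)/2, (-4 - 10)/2, (-9 + 7)/2)
  = (-4/2, -14/2, -2/2)
  = (-2, -7, -1)

(-2, -7, -1)


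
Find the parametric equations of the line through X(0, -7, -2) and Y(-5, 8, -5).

Direction vector d = Y - X = (-5 + 0, 8 + 7, -5 + 2) = (-5, 15, -3)
Parametric form r = X + t·d:
x = 0 - 5t, y = -7 + 15t, z = -2 - 3t

x = 0 - 5t, y = -7 + 15t, z = -2 - 3t


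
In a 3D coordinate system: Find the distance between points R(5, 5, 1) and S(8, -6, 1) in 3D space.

d = √[(x₂-x₁)² + (y₂-y₁)² + (z₂-z₁)²]
  = √[3² + (-11)² + 0²]
  = √[9 + 121 + 0]
  = √130
  ≈ 11.4

11.4


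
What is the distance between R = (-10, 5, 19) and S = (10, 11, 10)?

d = √[(x₂-x₁)² + (y₂-y₁)² + (z₂-z₁)²]
  = √[20² + 6² + (-9)²]
  = √[400 + 36 + 81]
  = √517
  ≈ 22.74

22.74


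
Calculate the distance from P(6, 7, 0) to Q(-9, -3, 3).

d = √[(x₂-x₁)² + (y₂-y₁)² + (z₂-z₁)²]
  = √[(-15)² + (-10)² + 3²]
  = √[225 + 100 + 9]
  = √334
  ≈ 18.28

18.28


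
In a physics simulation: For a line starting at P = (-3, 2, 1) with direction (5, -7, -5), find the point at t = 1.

P(t) = P + t·d
  = (-3 + 5·1, 2 + (-7)·1, 1 + (-5)·1)
  = (-3 + 5, 2 - 7, 1 - 5)
  = (2, -5, -4)

(2, -5, -4)


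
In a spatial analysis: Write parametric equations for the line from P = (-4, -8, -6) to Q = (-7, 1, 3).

Direction vector d = Q - P = (-7 + 4, 1 + 8, 3 + 6) = (-3, 9, 9)
Parametric form r = P + t·d:
x = -4 - 3t, y = -8 + 9t, z = -6 + 9t

x = -4 - 3t, y = -8 + 9t, z = -6 + 9t


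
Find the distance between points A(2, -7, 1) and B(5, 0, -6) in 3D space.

d = √[(x₂-x₁)² + (y₂-y₁)² + (z₂-z₁)²]
  = √[3² + 7² + (-7)²]
  = √[9 + 49 + 49]
  = √107
  ≈ 10.34

10.34


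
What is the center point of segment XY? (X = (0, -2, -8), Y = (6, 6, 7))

M = ((x₁+x₂)/2, (y₁+y₂)/2, (z₁+z₂)/2)
  = ((0 + 6)/2, (-2 + 6)/2, (-8 + 7)/2)
  = (6/2, 4/2, -1/2)
  = (3, 2, -0.5)

(3, 2, -0.5)


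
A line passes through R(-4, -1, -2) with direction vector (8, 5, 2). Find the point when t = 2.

P(t) = R + t·d
  = (-4 + 8·2, -1 + 5·2, -2 + 2·2)
  = (-4 + 16, -1 + 10, -2 + 4)
  = (12, 9, 2)

(12, 9, 2)


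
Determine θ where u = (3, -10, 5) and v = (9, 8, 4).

u·v = 3·9 + (-10)·8 + 5·4 = 27 - 80 + 20 = -33
|u| = √(3² + (-10)² + 5²) = √134 ≈ 11.58
|v| = √(9² + 8² + 4²) = √161 ≈ 12.69
cos θ = (u·v)/(|u||v|) = -33/(11.58·12.69) ≈ -0.2247
θ = arccos(-0.2247) ≈ 103°

103°


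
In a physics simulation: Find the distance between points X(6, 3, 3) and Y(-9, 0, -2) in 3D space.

d = √[(x₂-x₁)² + (y₂-y₁)² + (z₂-z₁)²]
  = √[(-15)² + (-3)² + (-5)²]
  = √[225 + 9 + 25]
  = √259
  ≈ 16.09

16.09


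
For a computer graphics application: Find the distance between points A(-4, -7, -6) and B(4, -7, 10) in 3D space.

d = √[(x₂-x₁)² + (y₂-y₁)² + (z₂-z₁)²]
  = √[8² + 0² + 16²]
  = √[64 + 0 + 256]
  = √320
  ≈ 17.89

17.89


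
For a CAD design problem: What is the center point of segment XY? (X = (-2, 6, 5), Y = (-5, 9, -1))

M = ((x₁+x₂)/2, (y₁+y₂)/2, (z₁+z₂)/2)
  = ((-2 - 5)/2, (6 + 9)/2, (5 - 1)/2)
  = (-7/2, 15/2, 4/2)
  = (-3.5, 7.5, 2)

(-3.5, 7.5, 2)


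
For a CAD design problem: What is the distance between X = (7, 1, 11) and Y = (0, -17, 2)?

d = √[(x₂-x₁)² + (y₂-y₁)² + (z₂-z₁)²]
  = √[(-7)² + (-18)² + (-9)²]
  = √[49 + 324 + 81]
  = √454
  ≈ 21.31

21.31


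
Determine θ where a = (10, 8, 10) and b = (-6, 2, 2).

a·b = 10·(-6) + 8·2 + 10·2 = -60 + 16 + 20 = -24
|a| = √(10² + 8² + 10²) = √264 ≈ 16.25
|b| = √((-6)² + 2² + 2²) = √44 ≈ 6.633
cos θ = (a·b)/(|a||b|) = -24/(16.25·6.633) ≈ -0.2227
θ = arccos(-0.2227) ≈ 102.9°

102.9°


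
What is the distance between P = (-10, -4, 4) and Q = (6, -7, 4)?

d = √[(x₂-x₁)² + (y₂-y₁)² + (z₂-z₁)²]
  = √[16² + (-3)² + 0²]
  = √[256 + 9 + 0]
  = √265
  ≈ 16.28

16.28


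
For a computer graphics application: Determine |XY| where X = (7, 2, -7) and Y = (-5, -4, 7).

d = √[(x₂-x₁)² + (y₂-y₁)² + (z₂-z₁)²]
  = √[(-12)² + (-6)² + 14²]
  = √[144 + 36 + 196]
  = √376
  ≈ 19.39

19.39


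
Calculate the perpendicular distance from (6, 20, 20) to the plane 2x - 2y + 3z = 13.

distance = |a·x₀ + b·y₀ + c·z₀ - d| / √(a² + b² + c²)
  = |2·6 + (-2)·20 + 3·20 - 13| / √(2² + (-2)² + 3²)
  = |12 - 40 + 60 - 13| / √(4 + 4 + 9)
  = |19| / √17
  = 19 / 4.123
  ≈ 4.608

4.608


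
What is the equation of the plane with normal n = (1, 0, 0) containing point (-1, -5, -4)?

The plane through P with normal n = (a, b, c) satisfies n·(r - P) = 0,
i.e. ax + by + cz = a·x₀ + b·y₀ + c·z₀.
d = 1·(-1) + 0·(-5) + 0·(-4)
  = -1 + 0 + 0
  = -1
Equation: x = -1

x = -1


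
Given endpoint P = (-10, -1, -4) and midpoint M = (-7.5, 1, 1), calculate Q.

Q = 2M - P
  = (2·(-7.5) - (-10), 2·1 - (-1), 2·1 - (-4))
  = (-15 + 10, 2 + 1, 2 + 4)
  = (-5, 3, 6)

(-5, 3, 6)


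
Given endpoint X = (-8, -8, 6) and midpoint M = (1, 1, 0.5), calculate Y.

Y = 2M - X
  = (2·1 - (-8), 2·1 - (-8), 2·0.5 - 6)
  = (2 + 8, 2 + 8, 1 - 6)
  = (10, 10, -5)

(10, 10, -5)


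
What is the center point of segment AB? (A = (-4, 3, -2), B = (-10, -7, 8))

M = ((x₁+x₂)/2, (y₁+y₂)/2, (z₁+z₂)/2)
  = ((-4 - 10)/2, (3 - 7)/2, (-2 + 8)/2)
  = (-14/2, -4/2, 6/2)
  = (-7, -2, 3)

(-7, -2, 3)


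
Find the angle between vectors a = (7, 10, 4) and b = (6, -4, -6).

a·b = 7·6 + 10·(-4) + 4·(-6) = 42 - 40 - 24 = -22
|a| = √(7² + 10² + 4²) = √165 ≈ 12.85
|b| = √(6² + (-4)² + (-6)²) = √88 ≈ 9.381
cos θ = (a·b)/(|a||b|) = -22/(12.85·9.381) ≈ -0.1826
θ = arccos(-0.1826) ≈ 100.5°

100.5°


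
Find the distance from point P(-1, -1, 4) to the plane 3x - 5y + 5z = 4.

distance = |a·x₀ + b·y₀ + c·z₀ - d| / √(a² + b² + c²)
  = |3·(-1) + (-5)·(-1) + 5·4 - 4| / √(3² + (-5)² + 5²)
  = |-3 + 5 + 20 - 4| / √(9 + 25 + 25)
  = |18| / √59
  = 18 / 7.681
  ≈ 2.343

2.343


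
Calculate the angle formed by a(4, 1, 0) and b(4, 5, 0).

a·b = 4·4 + 1·5 + 0·0 = 16 + 5 + 0 = 21
|a| = √(4² + 1² + 0²) = √17 ≈ 4.123
|b| = √(4² + 5² + 0²) = √41 ≈ 6.403
cos θ = (a·b)/(|a||b|) = 21/(4.123·6.403) ≈ 0.7954
θ = arccos(0.7954) ≈ 37.3°

37.3°


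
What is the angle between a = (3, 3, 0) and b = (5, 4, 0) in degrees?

a·b = 3·5 + 3·4 + 0·0 = 15 + 12 + 0 = 27
|a| = √(3² + 3² + 0²) = √18 ≈ 4.243
|b| = √(5² + 4² + 0²) = √41 ≈ 6.403
cos θ = (a·b)/(|a||b|) = 27/(4.243·6.403) ≈ 0.9939
θ = arccos(0.9939) ≈ 6.34°

6.34°


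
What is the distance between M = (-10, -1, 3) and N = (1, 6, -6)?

d = √[(x₂-x₁)² + (y₂-y₁)² + (z₂-z₁)²]
  = √[11² + 7² + (-9)²]
  = √[121 + 49 + 81]
  = √251
  ≈ 15.84

15.84


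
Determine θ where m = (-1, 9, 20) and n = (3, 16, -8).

m·n = (-1)·3 + 9·16 + 20·(-8) = -3 + 144 - 160 = -19
|m| = √((-1)² + 9² + 20²) = √482 ≈ 21.95
|n| = √(3² + 16² + (-8)²) = √329 ≈ 18.14
cos θ = (m·n)/(|m||n|) = -19/(21.95·18.14) ≈ -0.04771
θ = arccos(-0.04771) ≈ 92.73°

92.73°


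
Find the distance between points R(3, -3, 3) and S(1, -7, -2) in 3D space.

d = √[(x₂-x₁)² + (y₂-y₁)² + (z₂-z₁)²]
  = √[(-2)² + (-4)² + (-5)²]
  = √[4 + 16 + 25]
  = √45
  ≈ 6.708

6.708


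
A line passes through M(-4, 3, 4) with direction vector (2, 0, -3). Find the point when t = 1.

P(t) = M + t·d
  = (-4 + 2·1, 3 + 0·1, 4 + (-3)·1)
  = (-4 + 2, 3 + 0, 4 - 3)
  = (-2, 3, 1)

(-2, 3, 1)


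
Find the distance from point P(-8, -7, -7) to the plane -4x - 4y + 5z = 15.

distance = |a·x₀ + b·y₀ + c·z₀ - d| / √(a² + b² + c²)
  = |(-4)·(-8) + (-4)·(-7) + 5·(-7) - 15| / √((-4)² + (-4)² + 5²)
  = |32 + 28 - 35 - 15| / √(16 + 16 + 25)
  = |10| / √57
  = 10 / 7.55
  ≈ 1.325

1.325


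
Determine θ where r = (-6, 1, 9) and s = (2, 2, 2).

r·s = (-6)·2 + 1·2 + 9·2 = -12 + 2 + 18 = 8
|r| = √((-6)² + 1² + 9²) = √118 ≈ 10.86
|s| = √(2² + 2² + 2²) = √12 ≈ 3.464
cos θ = (r·s)/(|r||s|) = 8/(10.86·3.464) ≈ 0.2126
θ = arccos(0.2126) ≈ 77.73°

77.73°


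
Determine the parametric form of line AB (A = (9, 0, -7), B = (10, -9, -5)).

Direction vector d = B - A = (10 - 9, -9 + 0, -5 + 7) = (1, -9, 2)
Parametric form r = A + t·d:
x = 9 + t, y = 0 - 9t, z = -7 + 2t

x = 9 + t, y = 0 - 9t, z = -7 + 2t


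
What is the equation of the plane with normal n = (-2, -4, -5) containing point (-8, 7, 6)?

The plane through P with normal n = (a, b, c) satisfies n·(r - P) = 0,
i.e. ax + by + cz = a·x₀ + b·y₀ + c·z₀.
d = (-2)·(-8) + (-4)·7 + (-5)·6
  = 16 - 28 - 30
  = -42
Equation: -2x - 4y - 5z = -42

-2x - 4y - 5z = -42


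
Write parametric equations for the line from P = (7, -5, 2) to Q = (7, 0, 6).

Direction vector d = Q - P = (7 - 7, 0 + 5, 6 - 2) = (0, 5, 4)
Parametric form r = P + t·d:
x = 7, y = -5 + 5t, z = 2 + 4t

x = 7, y = -5 + 5t, z = 2 + 4t


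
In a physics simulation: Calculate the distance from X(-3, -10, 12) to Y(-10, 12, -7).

d = √[(x₂-x₁)² + (y₂-y₁)² + (z₂-z₁)²]
  = √[(-7)² + 22² + (-19)²]
  = √[49 + 484 + 361]
  = √894
  ≈ 29.9

29.9


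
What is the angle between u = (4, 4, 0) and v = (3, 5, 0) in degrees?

u·v = 4·3 + 4·5 + 0·0 = 12 + 20 + 0 = 32
|u| = √(4² + 4² + 0²) = √32 ≈ 5.657
|v| = √(3² + 5² + 0²) = √34 ≈ 5.831
cos θ = (u·v)/(|u||v|) = 32/(5.657·5.831) ≈ 0.9701
θ = arccos(0.9701) ≈ 14.04°

14.04°


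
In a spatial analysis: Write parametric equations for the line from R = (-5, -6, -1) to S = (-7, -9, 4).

Direction vector d = S - R = (-7 + 5, -9 + 6, 4 + 1) = (-2, -3, 5)
Parametric form r = R + t·d:
x = -5 - 2t, y = -6 - 3t, z = -1 + 5t

x = -5 - 2t, y = -6 - 3t, z = -1 + 5t


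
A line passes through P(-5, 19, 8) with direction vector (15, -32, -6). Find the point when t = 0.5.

P(t) = P + t·d
  = (-5 + 15·0.5, 19 + (-32)·0.5, 8 + (-6)·0.5)
  = (-5 + 7.5, 19 - 16, 8 - 3)
  = (2.5, 3, 5)

(2.5, 3, 5)


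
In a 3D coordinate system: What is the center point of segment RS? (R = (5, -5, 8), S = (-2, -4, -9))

M = ((x₁+x₂)/2, (y₁+y₂)/2, (z₁+z₂)/2)
  = ((5 - 2)/2, (-5 - 4)/2, (8 - 9)/2)
  = (3/2, -9/2, -1/2)
  = (1.5, -4.5, -0.5)

(1.5, -4.5, -0.5)


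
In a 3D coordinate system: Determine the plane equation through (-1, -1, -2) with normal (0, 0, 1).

The plane through P with normal n = (a, b, c) satisfies n·(r - P) = 0,
i.e. ax + by + cz = a·x₀ + b·y₀ + c·z₀.
d = 0·(-1) + 0·(-1) + 1·(-2)
  = 0 + 0 - 2
  = -2
Equation: z = -2

z = -2


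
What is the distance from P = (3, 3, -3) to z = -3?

distance = |a·x₀ + b·y₀ + c·z₀ - d| / √(a² + b² + c²)
  = |0·3 + 0·3 + 1·(-3) - (-3)| / √(0² + 0² + 1²)
  = |0 + 0 - 3 + 3| / √(0 + 0 + 1)
  = |0| / √1
  = 0 / 1
  ≈ 0

0


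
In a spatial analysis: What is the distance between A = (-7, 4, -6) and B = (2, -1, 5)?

d = √[(x₂-x₁)² + (y₂-y₁)² + (z₂-z₁)²]
  = √[9² + (-5)² + 11²]
  = √[81 + 25 + 121]
  = √227
  ≈ 15.07

15.07


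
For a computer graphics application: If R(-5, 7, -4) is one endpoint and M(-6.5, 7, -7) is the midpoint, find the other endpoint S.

S = 2M - R
  = (2·(-6.5) - (-5), 2·7 - 7, 2·(-7) - (-4))
  = (-13 + 5, 14 - 7, -14 + 4)
  = (-8, 7, -10)

(-8, 7, -10)


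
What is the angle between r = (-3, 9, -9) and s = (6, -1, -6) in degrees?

r·s = (-3)·6 + 9·(-1) + (-9)·(-6) = -18 - 9 + 54 = 27
|r| = √((-3)² + 9² + (-9)²) = √171 ≈ 13.08
|s| = √(6² + (-1)² + (-6)²) = √73 ≈ 8.544
cos θ = (r·s)/(|r||s|) = 27/(13.08·8.544) ≈ 0.2417
θ = arccos(0.2417) ≈ 76.02°

76.02°


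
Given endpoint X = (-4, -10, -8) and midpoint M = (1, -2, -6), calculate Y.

Y = 2M - X
  = (2·1 - (-4), 2·(-2) - (-10), 2·(-6) - (-8))
  = (2 + 4, -4 + 10, -12 + 8)
  = (6, 6, -4)

(6, 6, -4)


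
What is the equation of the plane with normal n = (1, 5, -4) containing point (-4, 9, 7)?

The plane through P with normal n = (a, b, c) satisfies n·(r - P) = 0,
i.e. ax + by + cz = a·x₀ + b·y₀ + c·z₀.
d = 1·(-4) + 5·9 + (-4)·7
  = -4 + 45 - 28
  = 13
Equation: x + 5y - 4z = 13

x + 5y - 4z = 13


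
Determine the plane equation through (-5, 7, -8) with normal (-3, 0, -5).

The plane through P with normal n = (a, b, c) satisfies n·(r - P) = 0,
i.e. ax + by + cz = a·x₀ + b·y₀ + c·z₀.
d = (-3)·(-5) + 0·7 + (-5)·(-8)
  = 15 + 0 + 40
  = 55
Equation: -3x - 5z = 55

-3x - 5z = 55


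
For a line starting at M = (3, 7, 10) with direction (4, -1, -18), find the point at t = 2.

P(t) = M + t·d
  = (3 + 4·2, 7 + (-1)·2, 10 + (-18)·2)
  = (3 + 8, 7 - 2, 10 - 36)
  = (11, 5, -26)

(11, 5, -26)


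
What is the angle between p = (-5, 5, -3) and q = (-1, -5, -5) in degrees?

p·q = (-5)·(-1) + 5·(-5) + (-3)·(-5) = 5 - 25 + 15 = -5
|p| = √((-5)² + 5² + (-3)²) = √59 ≈ 7.681
|q| = √((-1)² + (-5)² + (-5)²) = √51 ≈ 7.141
cos θ = (p·q)/(|p||q|) = -5/(7.681·7.141) ≈ -0.09115
θ = arccos(-0.09115) ≈ 95.23°

95.23°


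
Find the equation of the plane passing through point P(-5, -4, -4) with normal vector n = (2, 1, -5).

The plane through P with normal n = (a, b, c) satisfies n·(r - P) = 0,
i.e. ax + by + cz = a·x₀ + b·y₀ + c·z₀.
d = 2·(-5) + 1·(-4) + (-5)·(-4)
  = -10 - 4 + 20
  = 6
Equation: 2x + y - 5z = 6

2x + y - 5z = 6


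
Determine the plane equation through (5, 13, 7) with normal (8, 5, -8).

The plane through P with normal n = (a, b, c) satisfies n·(r - P) = 0,
i.e. ax + by + cz = a·x₀ + b·y₀ + c·z₀.
d = 8·5 + 5·13 + (-8)·7
  = 40 + 65 - 56
  = 49
Equation: 8x + 5y - 8z = 49

8x + 5y - 8z = 49


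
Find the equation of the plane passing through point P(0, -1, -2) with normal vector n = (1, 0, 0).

The plane through P with normal n = (a, b, c) satisfies n·(r - P) = 0,
i.e. ax + by + cz = a·x₀ + b·y₀ + c·z₀.
d = 1·0 + 0·(-1) + 0·(-2)
  = 0 + 0 + 0
  = 0
Equation: x = 0

x = 0


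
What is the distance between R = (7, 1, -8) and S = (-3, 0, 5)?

d = √[(x₂-x₁)² + (y₂-y₁)² + (z₂-z₁)²]
  = √[(-10)² + (-1)² + 13²]
  = √[100 + 1 + 169]
  = √270
  ≈ 16.43

16.43


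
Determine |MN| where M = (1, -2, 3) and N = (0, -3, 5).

d = √[(x₂-x₁)² + (y₂-y₁)² + (z₂-z₁)²]
  = √[(-1)² + (-1)² + 2²]
  = √[1 + 1 + 4]
  = √6
  ≈ 2.449

2.449


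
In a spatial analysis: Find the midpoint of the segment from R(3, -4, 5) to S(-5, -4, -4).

M = ((x₁+x₂)/2, (y₁+y₂)/2, (z₁+z₂)/2)
  = ((3 - 5)/2, (-4 - 4)/2, (5 - 4)/2)
  = (-2/2, -8/2, 1/2)
  = (-1, -4, 0.5)

(-1, -4, 0.5)


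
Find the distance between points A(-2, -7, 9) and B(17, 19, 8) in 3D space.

d = √[(x₂-x₁)² + (y₂-y₁)² + (z₂-z₁)²]
  = √[19² + 26² + (-1)²]
  = √[361 + 676 + 1]
  = √1038
  ≈ 32.22

32.22


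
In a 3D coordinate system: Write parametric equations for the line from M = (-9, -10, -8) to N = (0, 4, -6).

Direction vector d = N - M = (0 + 9, 4 + 10, -6 + 8) = (9, 14, 2)
Parametric form r = M + t·d:
x = -9 + 9t, y = -10 + 14t, z = -8 + 2t

x = -9 + 9t, y = -10 + 14t, z = -8 + 2t


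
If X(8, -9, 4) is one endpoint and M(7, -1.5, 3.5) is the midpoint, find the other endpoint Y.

Y = 2M - X
  = (2·7 - 8, 2·(-1.5) - (-9), 2·3.5 - 4)
  = (14 - 8, -3 + 9, 7 - 4)
  = (6, 6, 3)

(6, 6, 3)


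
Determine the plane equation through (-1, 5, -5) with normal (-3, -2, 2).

The plane through P with normal n = (a, b, c) satisfies n·(r - P) = 0,
i.e. ax + by + cz = a·x₀ + b·y₀ + c·z₀.
d = (-3)·(-1) + (-2)·5 + 2·(-5)
  = 3 - 10 - 10
  = -17
Equation: -3x - 2y + 2z = -17

-3x - 2y + 2z = -17


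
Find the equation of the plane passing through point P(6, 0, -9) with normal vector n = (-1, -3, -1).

The plane through P with normal n = (a, b, c) satisfies n·(r - P) = 0,
i.e. ax + by + cz = a·x₀ + b·y₀ + c·z₀.
d = (-1)·6 + (-3)·0 + (-1)·(-9)
  = -6 + 0 + 9
  = 3
Equation: -x - 3y - z = 3

-x - 3y - z = 3


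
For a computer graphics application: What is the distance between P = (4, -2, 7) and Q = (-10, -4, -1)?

d = √[(x₂-x₁)² + (y₂-y₁)² + (z₂-z₁)²]
  = √[(-14)² + (-2)² + (-8)²]
  = √[196 + 4 + 64]
  = √264
  ≈ 16.25

16.25


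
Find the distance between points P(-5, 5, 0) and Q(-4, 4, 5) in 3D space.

d = √[(x₂-x₁)² + (y₂-y₁)² + (z₂-z₁)²]
  = √[1² + (-1)² + 5²]
  = √[1 + 1 + 25]
  = √27
  ≈ 5.196

5.196


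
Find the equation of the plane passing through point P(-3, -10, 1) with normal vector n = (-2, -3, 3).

The plane through P with normal n = (a, b, c) satisfies n·(r - P) = 0,
i.e. ax + by + cz = a·x₀ + b·y₀ + c·z₀.
d = (-2)·(-3) + (-3)·(-10) + 3·1
  = 6 + 30 + 3
  = 39
Equation: -2x - 3y + 3z = 39

-2x - 3y + 3z = 39


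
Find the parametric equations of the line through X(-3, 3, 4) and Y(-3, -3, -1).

Direction vector d = Y - X = (-3 + 3, -3 - 3, -1 - 4) = (0, -6, -5)
Parametric form r = X + t·d:
x = -3, y = 3 - 6t, z = 4 - 5t

x = -3, y = 3 - 6t, z = 4 - 5t


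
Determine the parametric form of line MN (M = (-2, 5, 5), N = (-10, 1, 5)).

Direction vector d = N - M = (-10 + 2, 1 - 5, 5 - 5) = (-8, -4, 0)
Parametric form r = M + t·d:
x = -2 - 8t, y = 5 - 4t, z = 5

x = -2 - 8t, y = 5 - 4t, z = 5


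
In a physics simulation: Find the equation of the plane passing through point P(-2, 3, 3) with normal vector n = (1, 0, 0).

The plane through P with normal n = (a, b, c) satisfies n·(r - P) = 0,
i.e. ax + by + cz = a·x₀ + b·y₀ + c·z₀.
d = 1·(-2) + 0·3 + 0·3
  = -2 + 0 + 0
  = -2
Equation: x = -2

x = -2


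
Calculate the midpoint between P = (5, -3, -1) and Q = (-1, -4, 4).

M = ((x₁+x₂)/2, (y₁+y₂)/2, (z₁+z₂)/2)
  = ((5 - 1)/2, (-3 - 4)/2, (-1 + 4)/2)
  = (4/2, -7/2, 3/2)
  = (2, -3.5, 1.5)

(2, -3.5, 1.5)
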